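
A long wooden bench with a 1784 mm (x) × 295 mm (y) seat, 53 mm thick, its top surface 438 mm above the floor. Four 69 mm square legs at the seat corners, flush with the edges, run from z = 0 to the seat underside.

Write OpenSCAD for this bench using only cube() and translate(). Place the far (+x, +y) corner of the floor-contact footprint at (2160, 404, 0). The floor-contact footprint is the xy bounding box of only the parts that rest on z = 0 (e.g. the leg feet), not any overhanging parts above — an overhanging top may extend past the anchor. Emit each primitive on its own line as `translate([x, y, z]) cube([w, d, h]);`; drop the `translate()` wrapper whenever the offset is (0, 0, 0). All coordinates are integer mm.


// leg_h = 438 − 53 = 385
translate([376, 109, 385]) cube([1784, 295, 53]);
translate([376, 109, 0]) cube([69, 69, 385]);
translate([376, 335, 0]) cube([69, 69, 385]);
translate([2091, 109, 0]) cube([69, 69, 385]);
translate([2091, 335, 0]) cube([69, 69, 385]);


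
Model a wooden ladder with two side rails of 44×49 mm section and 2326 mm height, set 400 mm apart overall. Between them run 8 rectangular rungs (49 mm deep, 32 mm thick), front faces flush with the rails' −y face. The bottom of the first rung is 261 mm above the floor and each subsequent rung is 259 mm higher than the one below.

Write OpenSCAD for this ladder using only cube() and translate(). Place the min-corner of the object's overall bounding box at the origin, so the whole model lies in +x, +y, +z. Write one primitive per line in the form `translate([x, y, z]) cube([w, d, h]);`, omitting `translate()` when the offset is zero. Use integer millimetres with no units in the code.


cube([44, 49, 2326]);
translate([356, 0, 0]) cube([44, 49, 2326]);
translate([44, 0, 261]) cube([312, 49, 32]);
translate([44, 0, 520]) cube([312, 49, 32]);
translate([44, 0, 779]) cube([312, 49, 32]);
translate([44, 0, 1038]) cube([312, 49, 32]);
translate([44, 0, 1297]) cube([312, 49, 32]);
translate([44, 0, 1556]) cube([312, 49, 32]);
translate([44, 0, 1815]) cube([312, 49, 32]);
translate([44, 0, 2074]) cube([312, 49, 32]);


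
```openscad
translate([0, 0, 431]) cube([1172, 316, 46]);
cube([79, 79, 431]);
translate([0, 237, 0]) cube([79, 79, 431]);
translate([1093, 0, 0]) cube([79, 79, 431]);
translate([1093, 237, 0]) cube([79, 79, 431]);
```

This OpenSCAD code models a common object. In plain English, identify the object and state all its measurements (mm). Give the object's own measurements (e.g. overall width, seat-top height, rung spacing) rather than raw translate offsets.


A bench: a 1172×316 mm seat slab, 46 mm thick, top at z = 477 mm, on four 79×79 mm square legs flush with the seat corners and standing on z = 0.


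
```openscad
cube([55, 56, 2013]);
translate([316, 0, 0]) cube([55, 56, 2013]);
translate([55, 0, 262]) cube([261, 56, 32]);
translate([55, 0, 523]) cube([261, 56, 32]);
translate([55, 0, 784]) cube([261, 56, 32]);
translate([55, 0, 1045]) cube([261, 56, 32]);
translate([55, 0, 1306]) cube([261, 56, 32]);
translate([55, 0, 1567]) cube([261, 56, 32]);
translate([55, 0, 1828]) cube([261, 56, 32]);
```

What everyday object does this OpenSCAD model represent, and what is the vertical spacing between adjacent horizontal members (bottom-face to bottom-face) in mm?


A ladder. The rung spacing is 261 mm.

Two tall 55×56 posts with 7 short bars between them — a ladder. Adjacent rungs sit at z = 262 and z = 523, so the spacing is 523 − 262 = 261 mm.


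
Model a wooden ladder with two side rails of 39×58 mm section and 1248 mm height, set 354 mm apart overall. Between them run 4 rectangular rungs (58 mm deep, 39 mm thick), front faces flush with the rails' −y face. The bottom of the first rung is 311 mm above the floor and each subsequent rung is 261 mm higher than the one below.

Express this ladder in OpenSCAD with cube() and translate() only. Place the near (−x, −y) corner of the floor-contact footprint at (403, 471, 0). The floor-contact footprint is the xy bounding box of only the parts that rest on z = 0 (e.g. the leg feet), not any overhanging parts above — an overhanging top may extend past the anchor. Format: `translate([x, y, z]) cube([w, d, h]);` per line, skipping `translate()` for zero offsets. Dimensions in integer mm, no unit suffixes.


// rung span = 354 - 2*39 = 276
// rung[k] z = 311 + k*261
translate([403, 471, 0]) cube([39, 58, 1248]);
translate([718, 471, 0]) cube([39, 58, 1248]);
translate([442, 471, 311]) cube([276, 58, 39]);
translate([442, 471, 572]) cube([276, 58, 39]);
translate([442, 471, 833]) cube([276, 58, 39]);
translate([442, 471, 1094]) cube([276, 58, 39]);


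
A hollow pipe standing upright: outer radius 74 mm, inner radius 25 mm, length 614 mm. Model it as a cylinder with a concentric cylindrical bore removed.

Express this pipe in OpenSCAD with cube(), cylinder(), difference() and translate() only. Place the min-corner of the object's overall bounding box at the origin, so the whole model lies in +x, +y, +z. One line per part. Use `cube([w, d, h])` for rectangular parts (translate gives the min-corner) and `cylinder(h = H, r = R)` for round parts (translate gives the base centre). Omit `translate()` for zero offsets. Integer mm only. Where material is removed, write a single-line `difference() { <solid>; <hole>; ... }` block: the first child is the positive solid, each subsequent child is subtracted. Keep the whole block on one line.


difference() { translate([74, 74, 0]) cylinder(h = 614, r = 74); translate([74, 74, 0]) cylinder(h = 614, r = 25); }


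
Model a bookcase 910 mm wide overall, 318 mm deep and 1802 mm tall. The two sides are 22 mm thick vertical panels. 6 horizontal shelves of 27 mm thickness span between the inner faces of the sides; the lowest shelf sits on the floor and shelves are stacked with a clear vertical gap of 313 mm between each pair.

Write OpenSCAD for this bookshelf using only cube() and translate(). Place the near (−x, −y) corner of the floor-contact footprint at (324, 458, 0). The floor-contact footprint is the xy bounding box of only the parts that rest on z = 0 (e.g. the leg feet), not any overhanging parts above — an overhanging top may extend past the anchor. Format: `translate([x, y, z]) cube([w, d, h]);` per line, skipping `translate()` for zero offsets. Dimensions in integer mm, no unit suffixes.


translate([324, 458, 0]) cube([22, 318, 1802]);
translate([1212, 458, 0]) cube([22, 318, 1802]);
translate([346, 458, 0]) cube([866, 318, 27]);
translate([346, 458, 340]) cube([866, 318, 27]);
translate([346, 458, 680]) cube([866, 318, 27]);
translate([346, 458, 1020]) cube([866, 318, 27]);
translate([346, 458, 1360]) cube([866, 318, 27]);
translate([346, 458, 1700]) cube([866, 318, 27]);


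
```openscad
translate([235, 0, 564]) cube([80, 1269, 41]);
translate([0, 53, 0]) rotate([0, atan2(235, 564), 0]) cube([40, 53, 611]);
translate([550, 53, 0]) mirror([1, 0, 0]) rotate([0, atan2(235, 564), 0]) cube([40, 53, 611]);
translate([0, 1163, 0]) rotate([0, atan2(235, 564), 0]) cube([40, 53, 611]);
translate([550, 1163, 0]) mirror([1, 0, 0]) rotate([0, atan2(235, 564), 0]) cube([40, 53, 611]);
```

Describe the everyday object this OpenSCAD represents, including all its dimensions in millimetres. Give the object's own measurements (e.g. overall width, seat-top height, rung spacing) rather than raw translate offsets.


A sawhorse. A 80×1269×41 mm beam (x, y, z) sits on two A-frame leg pairs. Each pair is two raked legs of 40×53 mm section (53 mm along y) splaying symmetrically in x. Each leg rises 564 mm vertically over 235 mm of horizontal reach and is 611 mm long along its own axis. Every leg's outer bottom edge rests on the floor and its outer top edge meets a bottom edge of the beam — the left legs (tilting toward +x) meet the beam's −x bottom edge, the right legs (their mirror images, tilting toward −x) meet its +x bottom edge — so the leg tops tuck under the beam, the beam's underside is 564 mm above the floor, and the feet are 550 mm apart outside-to-outside with the beam centred between them. The two leg pairs are set in 53 mm from either end of the beam.


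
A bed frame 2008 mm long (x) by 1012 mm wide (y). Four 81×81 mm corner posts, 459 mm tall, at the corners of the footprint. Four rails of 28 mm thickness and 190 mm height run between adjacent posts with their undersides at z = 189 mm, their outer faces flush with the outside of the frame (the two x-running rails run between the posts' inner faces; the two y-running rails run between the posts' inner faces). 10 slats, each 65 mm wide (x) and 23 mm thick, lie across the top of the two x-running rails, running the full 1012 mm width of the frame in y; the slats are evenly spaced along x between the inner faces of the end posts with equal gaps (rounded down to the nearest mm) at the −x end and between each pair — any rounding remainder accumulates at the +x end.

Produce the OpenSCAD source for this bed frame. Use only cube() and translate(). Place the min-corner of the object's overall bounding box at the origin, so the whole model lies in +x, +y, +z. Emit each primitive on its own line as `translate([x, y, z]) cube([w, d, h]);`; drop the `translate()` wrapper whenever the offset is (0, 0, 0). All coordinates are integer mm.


cube([81, 81, 459]);
translate([0, 931, 0]) cube([81, 81, 459]);
translate([1927, 0, 0]) cube([81, 81, 459]);
translate([1927, 931, 0]) cube([81, 81, 459]);
translate([81, 0, 189]) cube([1846, 28, 190]);
translate([81, 984, 189]) cube([1846, 28, 190]);
translate([0, 81, 189]) cube([28, 850, 190]);
translate([1980, 81, 189]) cube([28, 850, 190]);
translate([189, 0, 379]) cube([65, 1012, 23]);
translate([362, 0, 379]) cube([65, 1012, 23]);
translate([535, 0, 379]) cube([65, 1012, 23]);
translate([708, 0, 379]) cube([65, 1012, 23]);
translate([881, 0, 379]) cube([65, 1012, 23]);
translate([1054, 0, 379]) cube([65, 1012, 23]);
translate([1227, 0, 379]) cube([65, 1012, 23]);
translate([1400, 0, 379]) cube([65, 1012, 23]);
translate([1573, 0, 379]) cube([65, 1012, 23]);
translate([1746, 0, 379]) cube([65, 1012, 23]);


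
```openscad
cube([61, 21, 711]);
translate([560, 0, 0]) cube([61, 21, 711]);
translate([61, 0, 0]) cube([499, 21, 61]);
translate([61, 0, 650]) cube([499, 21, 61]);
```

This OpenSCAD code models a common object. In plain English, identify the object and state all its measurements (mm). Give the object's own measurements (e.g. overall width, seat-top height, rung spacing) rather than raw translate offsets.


A rectangular picture frame lying in the x–z plane (depth along y). The opening is 499 mm wide (x) by 589 mm tall (z), surrounded by a border 61 mm wide on all four sides. The frame is 21 mm deep and is made of two full-height vertical stiles with two horizontal rails fitted between them.


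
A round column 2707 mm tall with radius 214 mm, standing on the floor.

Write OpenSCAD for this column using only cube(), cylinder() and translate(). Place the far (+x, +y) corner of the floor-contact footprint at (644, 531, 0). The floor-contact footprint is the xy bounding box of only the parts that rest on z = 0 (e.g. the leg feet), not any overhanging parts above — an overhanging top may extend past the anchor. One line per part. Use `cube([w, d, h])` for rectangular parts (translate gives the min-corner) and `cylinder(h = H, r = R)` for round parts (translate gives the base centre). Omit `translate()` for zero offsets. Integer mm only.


translate([430, 317, 0]) cylinder(h = 2707, r = 214);


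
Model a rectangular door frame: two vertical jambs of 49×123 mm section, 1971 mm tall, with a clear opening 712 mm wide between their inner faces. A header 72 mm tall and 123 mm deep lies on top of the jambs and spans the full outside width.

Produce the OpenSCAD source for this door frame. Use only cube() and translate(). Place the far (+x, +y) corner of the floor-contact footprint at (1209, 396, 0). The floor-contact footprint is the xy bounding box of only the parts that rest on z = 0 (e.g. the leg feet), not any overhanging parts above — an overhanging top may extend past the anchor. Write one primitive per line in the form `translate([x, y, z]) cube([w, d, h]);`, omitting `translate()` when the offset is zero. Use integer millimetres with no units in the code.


translate([399, 273, 0]) cube([49, 123, 1971]);
translate([1160, 273, 0]) cube([49, 123, 1971]);
translate([399, 273, 1971]) cube([810, 123, 72]);


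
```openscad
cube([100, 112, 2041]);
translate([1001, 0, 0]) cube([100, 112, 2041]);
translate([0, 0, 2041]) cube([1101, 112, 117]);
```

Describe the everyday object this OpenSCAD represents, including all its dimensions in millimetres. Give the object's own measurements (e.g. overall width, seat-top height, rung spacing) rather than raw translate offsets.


A door frame. The clear opening is 901 mm wide and 2041 mm high. Two 100 mm wide jambs, 112 mm deep, stand either side of the opening from the floor to the top of the opening. A 117 mm thick head sits across the top of both jambs, spanning the full outside width of the frame.


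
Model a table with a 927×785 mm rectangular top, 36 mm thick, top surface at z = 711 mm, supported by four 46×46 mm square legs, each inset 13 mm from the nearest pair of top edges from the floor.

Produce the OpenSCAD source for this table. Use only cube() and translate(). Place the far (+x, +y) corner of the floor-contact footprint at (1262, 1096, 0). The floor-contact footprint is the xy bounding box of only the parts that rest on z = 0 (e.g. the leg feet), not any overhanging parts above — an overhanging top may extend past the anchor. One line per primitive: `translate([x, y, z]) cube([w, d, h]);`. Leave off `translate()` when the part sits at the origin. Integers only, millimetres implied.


// leg_h = 711 - 36 = 675
translate([348, 324, 675]) cube([927, 785, 36]);
translate([361, 337, 0]) cube([46, 46, 675]);
translate([1216, 337, 0]) cube([46, 46, 675]);
translate([361, 1050, 0]) cube([46, 46, 675]);
translate([1216, 1050, 0]) cube([46, 46, 675]);


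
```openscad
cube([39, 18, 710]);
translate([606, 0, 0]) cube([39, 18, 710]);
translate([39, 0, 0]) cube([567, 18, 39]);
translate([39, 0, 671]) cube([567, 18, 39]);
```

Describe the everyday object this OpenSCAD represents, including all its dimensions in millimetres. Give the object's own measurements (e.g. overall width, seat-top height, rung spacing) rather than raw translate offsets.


A rectangular picture frame lying in the x–z plane (depth along y). The opening is 567 mm wide (x) by 632 mm tall (z), surrounded by a border 39 mm wide on all four sides. The frame is 18 mm deep and is made of two full-height vertical stiles with two horizontal rails fitted between them.


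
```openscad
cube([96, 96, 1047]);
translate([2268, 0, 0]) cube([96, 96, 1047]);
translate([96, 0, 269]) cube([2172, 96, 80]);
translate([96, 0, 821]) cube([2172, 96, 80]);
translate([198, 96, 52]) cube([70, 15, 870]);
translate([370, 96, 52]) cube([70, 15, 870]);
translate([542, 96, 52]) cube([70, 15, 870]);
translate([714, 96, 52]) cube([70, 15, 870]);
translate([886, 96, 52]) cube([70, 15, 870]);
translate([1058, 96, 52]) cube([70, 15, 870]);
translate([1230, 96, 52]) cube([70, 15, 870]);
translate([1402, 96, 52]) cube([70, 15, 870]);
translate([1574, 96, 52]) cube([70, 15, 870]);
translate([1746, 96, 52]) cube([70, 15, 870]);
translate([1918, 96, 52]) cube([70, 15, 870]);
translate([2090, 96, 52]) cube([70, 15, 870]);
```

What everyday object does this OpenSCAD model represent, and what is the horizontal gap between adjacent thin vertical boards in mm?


A fence section. The picket gap is 102 mm.

Two posts, two rails, 12 pickets — a fence section. Span 2172 mm holds 12 pickets of 70 mm with 13 equal gaps: ⌊(2172 − 12·70) / 13⌋ = 102 mm.


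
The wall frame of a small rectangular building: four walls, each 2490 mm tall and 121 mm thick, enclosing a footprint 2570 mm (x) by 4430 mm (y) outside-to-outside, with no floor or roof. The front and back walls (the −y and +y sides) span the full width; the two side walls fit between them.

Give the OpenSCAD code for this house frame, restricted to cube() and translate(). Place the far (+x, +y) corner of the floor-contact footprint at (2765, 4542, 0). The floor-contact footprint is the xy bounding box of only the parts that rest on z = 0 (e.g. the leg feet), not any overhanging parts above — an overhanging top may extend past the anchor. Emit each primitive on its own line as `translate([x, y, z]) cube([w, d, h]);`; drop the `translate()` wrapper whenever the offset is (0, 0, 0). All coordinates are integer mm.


translate([195, 112, 0]) cube([2570, 121, 2490]);
translate([195, 4421, 0]) cube([2570, 121, 2490]);
translate([195, 233, 0]) cube([121, 4188, 2490]);
translate([2644, 233, 0]) cube([121, 4188, 2490]);


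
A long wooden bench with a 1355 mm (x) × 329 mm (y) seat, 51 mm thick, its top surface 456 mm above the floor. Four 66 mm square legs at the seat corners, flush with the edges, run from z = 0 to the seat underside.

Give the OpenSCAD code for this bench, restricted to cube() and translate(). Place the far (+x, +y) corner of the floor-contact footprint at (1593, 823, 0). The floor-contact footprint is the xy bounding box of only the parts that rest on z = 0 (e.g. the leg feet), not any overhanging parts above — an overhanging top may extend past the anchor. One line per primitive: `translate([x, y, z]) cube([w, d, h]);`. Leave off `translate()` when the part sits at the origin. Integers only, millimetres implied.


translate([238, 494, 405]) cube([1355, 329, 51]);
translate([238, 494, 0]) cube([66, 66, 405]);
translate([238, 757, 0]) cube([66, 66, 405]);
translate([1527, 494, 0]) cube([66, 66, 405]);
translate([1527, 757, 0]) cube([66, 66, 405]);


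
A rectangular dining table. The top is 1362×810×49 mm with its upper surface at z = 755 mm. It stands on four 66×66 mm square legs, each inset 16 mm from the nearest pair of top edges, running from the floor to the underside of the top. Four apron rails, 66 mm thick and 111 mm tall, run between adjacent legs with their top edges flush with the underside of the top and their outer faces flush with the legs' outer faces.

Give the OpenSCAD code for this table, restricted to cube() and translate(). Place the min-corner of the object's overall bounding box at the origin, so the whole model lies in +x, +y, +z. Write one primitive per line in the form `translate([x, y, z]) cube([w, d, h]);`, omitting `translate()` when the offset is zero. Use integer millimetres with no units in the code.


// leg_h = 755 - 49 = 706
// apron z = 706 - 111 = 595
translate([0, 0, 706]) cube([1362, 810, 49]);
translate([16, 16, 0]) cube([66, 66, 706]);
translate([1280, 16, 0]) cube([66, 66, 706]);
translate([16, 728, 0]) cube([66, 66, 706]);
translate([1280, 728, 0]) cube([66, 66, 706]);
translate([82, 16, 595]) cube([1198, 66, 111]);
translate([82, 728, 595]) cube([1198, 66, 111]);
translate([16, 82, 595]) cube([66, 646, 111]);
translate([1280, 82, 595]) cube([66, 646, 111]);


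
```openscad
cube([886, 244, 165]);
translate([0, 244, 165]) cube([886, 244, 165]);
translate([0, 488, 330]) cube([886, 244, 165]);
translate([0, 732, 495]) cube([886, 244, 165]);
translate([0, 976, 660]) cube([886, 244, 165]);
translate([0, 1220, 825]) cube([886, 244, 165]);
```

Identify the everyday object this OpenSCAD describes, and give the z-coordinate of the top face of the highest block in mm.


A staircase. The total rise is 990 mm.

6 identical blocks, each offset up and back from the previous — a staircase. Each step is 165 mm tall and there are 6 of them, so the total rise is 6 × 165 = 990 mm.


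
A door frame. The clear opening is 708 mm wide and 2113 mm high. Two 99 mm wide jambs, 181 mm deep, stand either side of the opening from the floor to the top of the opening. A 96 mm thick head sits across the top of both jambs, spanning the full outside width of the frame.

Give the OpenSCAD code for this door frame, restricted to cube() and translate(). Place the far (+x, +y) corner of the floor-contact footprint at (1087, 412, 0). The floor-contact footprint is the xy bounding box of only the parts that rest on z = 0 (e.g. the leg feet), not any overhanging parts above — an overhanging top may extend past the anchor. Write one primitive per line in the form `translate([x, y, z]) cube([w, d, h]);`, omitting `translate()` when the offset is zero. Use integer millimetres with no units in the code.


translate([181, 231, 0]) cube([99, 181, 2113]);
translate([988, 231, 0]) cube([99, 181, 2113]);
translate([181, 231, 2113]) cube([906, 181, 96]);


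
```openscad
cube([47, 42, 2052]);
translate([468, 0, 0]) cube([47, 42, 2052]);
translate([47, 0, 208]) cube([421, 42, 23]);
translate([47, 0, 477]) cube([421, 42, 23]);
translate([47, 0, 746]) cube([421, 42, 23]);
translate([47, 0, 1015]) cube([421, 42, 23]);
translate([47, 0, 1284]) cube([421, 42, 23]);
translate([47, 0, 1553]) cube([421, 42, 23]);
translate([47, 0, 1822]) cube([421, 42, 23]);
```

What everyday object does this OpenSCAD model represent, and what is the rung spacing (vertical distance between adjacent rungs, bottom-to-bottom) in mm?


A ladder. The rung spacing is 269 mm.

Two tall 47×42 posts with 7 short bars between them — a ladder. Adjacent rungs sit at z = 208 and z = 477, so the spacing is 477 − 208 = 269 mm.


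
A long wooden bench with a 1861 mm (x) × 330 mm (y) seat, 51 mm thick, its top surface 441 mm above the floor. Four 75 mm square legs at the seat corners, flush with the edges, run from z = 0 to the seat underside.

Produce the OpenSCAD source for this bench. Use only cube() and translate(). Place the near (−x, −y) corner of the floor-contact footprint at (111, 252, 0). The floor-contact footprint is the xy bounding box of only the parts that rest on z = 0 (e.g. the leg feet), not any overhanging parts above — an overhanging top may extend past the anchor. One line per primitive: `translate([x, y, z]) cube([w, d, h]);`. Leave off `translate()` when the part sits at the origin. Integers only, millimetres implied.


// leg_h = 441 − 51 = 390
translate([111, 252, 390]) cube([1861, 330, 51]);
translate([111, 252, 0]) cube([75, 75, 390]);
translate([111, 507, 0]) cube([75, 75, 390]);
translate([1897, 252, 0]) cube([75, 75, 390]);
translate([1897, 507, 0]) cube([75, 75, 390]);


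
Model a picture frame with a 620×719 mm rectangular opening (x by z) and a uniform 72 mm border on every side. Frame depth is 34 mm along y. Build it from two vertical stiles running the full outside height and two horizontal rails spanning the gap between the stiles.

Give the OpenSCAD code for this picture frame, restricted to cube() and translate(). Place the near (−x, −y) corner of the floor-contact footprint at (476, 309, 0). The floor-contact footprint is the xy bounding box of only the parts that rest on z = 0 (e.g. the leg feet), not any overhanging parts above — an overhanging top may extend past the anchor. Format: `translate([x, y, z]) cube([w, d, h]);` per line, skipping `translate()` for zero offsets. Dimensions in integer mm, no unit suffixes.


translate([476, 309, 0]) cube([72, 34, 863]);
translate([1168, 309, 0]) cube([72, 34, 863]);
translate([548, 309, 0]) cube([620, 34, 72]);
translate([548, 309, 791]) cube([620, 34, 72]);


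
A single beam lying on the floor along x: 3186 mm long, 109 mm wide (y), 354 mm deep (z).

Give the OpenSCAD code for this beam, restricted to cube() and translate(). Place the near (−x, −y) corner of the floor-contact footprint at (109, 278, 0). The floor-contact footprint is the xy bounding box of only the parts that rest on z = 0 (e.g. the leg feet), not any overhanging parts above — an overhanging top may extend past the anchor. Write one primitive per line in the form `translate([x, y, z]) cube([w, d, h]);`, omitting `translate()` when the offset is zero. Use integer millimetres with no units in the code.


translate([109, 278, 0]) cube([3186, 109, 354]);


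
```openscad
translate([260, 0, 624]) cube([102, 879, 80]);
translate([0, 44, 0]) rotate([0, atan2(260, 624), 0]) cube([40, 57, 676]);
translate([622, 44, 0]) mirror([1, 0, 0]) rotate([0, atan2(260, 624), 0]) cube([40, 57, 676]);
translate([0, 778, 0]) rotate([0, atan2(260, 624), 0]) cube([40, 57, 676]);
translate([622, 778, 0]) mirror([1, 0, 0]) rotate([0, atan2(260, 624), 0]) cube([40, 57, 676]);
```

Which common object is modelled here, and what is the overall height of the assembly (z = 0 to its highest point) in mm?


A sawhorse. The overall height is 704 mm.

A beam across two mirrored pairs of raked legs — a sawhorse. The beam's underside is at z = 624 (matching the legs' vertical rise in atan2(260, 624)) and the beam is 80 mm tall, so its top is at 624 + 80 = 704 mm. The raked legs top out at the beam's underside, so that is the highest point.


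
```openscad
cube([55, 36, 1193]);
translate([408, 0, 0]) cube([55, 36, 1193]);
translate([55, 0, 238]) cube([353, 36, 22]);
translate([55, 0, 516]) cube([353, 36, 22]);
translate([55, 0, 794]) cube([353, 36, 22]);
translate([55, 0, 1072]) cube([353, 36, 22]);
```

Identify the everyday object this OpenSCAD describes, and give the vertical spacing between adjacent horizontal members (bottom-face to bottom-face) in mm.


A ladder. The rung spacing is 278 mm.

Two tall 55×36 posts with 4 short bars between them — a ladder. Adjacent rungs sit at z = 238 and z = 516, so the spacing is 516 − 238 = 278 mm.


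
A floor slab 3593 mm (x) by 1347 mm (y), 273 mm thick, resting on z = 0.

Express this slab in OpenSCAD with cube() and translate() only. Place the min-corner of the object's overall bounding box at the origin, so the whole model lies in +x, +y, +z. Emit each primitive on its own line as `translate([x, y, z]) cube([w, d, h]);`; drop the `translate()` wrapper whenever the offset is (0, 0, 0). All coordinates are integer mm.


cube([3593, 1347, 273]);


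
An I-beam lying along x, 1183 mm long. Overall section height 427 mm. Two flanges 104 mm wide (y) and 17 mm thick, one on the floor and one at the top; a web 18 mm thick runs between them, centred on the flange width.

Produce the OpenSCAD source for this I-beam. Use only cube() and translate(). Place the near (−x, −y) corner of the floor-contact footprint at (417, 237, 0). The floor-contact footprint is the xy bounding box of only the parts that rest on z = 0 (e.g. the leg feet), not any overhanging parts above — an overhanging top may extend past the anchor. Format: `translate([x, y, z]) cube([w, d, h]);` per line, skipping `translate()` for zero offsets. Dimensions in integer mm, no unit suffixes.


translate([417, 237, 0]) cube([1183, 104, 17]);
translate([417, 280, 17]) cube([1183, 18, 393]);
translate([417, 237, 410]) cube([1183, 104, 17]);


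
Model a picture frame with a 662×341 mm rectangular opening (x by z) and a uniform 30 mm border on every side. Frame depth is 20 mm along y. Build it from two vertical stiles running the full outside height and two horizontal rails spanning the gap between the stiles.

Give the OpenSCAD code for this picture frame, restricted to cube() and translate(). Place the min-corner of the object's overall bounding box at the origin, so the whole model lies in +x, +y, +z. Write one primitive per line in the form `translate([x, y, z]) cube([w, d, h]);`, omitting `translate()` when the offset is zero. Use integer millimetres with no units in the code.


cube([30, 20, 401]);
translate([692, 0, 0]) cube([30, 20, 401]);
translate([30, 0, 0]) cube([662, 20, 30]);
translate([30, 0, 371]) cube([662, 20, 30]);


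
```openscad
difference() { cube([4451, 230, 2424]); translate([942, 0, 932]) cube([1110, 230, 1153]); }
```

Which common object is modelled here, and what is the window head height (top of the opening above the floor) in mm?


A wall with a window opening. The window head height is 2085 mm.

A wall with a rectangular opening subtracted — a window. Sill at z = 932, opening 1153 mm tall, so the head is at 932 + 1153 = 2085 mm.


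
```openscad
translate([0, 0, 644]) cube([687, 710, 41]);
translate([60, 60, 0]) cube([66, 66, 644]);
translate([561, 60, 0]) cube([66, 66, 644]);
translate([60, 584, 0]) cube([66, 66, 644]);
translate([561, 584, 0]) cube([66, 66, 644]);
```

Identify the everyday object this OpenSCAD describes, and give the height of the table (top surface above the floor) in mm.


A table. The table height is 685 mm.

A 687×710×41 slab sits at z = 644 on four 66 mm square posts — a table. The top surface is at 644 + 41 = 685 mm.


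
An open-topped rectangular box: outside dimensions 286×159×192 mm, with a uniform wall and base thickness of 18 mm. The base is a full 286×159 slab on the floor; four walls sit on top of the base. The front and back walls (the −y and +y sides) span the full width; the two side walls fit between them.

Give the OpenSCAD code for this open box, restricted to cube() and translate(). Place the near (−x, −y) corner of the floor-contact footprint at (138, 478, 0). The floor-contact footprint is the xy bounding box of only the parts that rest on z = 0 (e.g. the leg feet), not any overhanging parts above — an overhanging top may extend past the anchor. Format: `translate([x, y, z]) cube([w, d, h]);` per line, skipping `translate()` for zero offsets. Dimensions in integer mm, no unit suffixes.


translate([138, 478, 0]) cube([286, 159, 18]);
translate([138, 478, 18]) cube([286, 18, 174]);
translate([138, 619, 18]) cube([286, 18, 174]);
translate([138, 496, 18]) cube([18, 123, 174]);
translate([406, 496, 18]) cube([18, 123, 174]);


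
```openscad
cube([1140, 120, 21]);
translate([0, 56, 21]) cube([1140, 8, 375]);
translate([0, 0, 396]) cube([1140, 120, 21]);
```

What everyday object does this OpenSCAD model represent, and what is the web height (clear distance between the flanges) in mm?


An I-beam. The web height is 375 mm.

Two wide flanges with a thin centred web — an I-beam. Overall 417 mm minus two 21 mm flanges gives a web of 417 − 2·21 = 375 mm.


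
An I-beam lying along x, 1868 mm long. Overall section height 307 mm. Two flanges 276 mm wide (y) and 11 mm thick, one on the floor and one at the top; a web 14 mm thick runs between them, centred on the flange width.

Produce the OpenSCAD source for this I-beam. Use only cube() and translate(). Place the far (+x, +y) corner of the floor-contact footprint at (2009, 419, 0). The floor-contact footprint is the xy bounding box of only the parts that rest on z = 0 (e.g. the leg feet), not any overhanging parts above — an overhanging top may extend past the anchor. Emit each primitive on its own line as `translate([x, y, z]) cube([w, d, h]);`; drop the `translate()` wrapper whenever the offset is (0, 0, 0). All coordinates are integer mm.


translate([141, 143, 0]) cube([1868, 276, 11]);
translate([141, 274, 11]) cube([1868, 14, 285]);
translate([141, 143, 296]) cube([1868, 276, 11]);


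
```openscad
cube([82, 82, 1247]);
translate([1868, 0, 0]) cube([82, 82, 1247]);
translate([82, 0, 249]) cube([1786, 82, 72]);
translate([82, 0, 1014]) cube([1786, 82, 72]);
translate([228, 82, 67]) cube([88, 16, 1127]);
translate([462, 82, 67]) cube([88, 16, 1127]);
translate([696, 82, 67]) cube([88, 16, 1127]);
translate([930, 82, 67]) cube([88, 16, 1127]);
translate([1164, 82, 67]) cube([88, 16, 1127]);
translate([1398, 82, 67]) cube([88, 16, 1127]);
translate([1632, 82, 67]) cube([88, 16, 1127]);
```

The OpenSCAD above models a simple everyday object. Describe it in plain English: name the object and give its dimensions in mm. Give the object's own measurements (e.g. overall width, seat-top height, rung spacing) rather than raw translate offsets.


A fence section. Two 82×82 mm posts, 1247 mm tall, stand on the floor with a clear span of 1786 mm between their inner faces. Two horizontal rails of 82×72 mm section span the gap between the posts with their undersides at z = 249 mm and z = 1014 mm, flush with the posts' −y face. 7 pickets, each 88 mm wide, 16 mm thick and 1127 mm tall, are fixed to the +y face of the rails with their bottoms at z = 67 mm, spaced across the span with a 146 mm gap after the −x post and between neighbouring pickets, with 148 mm left before the +x post.


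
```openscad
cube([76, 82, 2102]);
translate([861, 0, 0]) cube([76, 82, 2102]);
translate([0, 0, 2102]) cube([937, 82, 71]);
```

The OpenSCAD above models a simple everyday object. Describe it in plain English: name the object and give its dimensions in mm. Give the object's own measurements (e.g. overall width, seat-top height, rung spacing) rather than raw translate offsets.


A door frame. The clear opening is 785 mm wide and 2102 mm high. Two 76 mm wide jambs, 82 mm deep, stand either side of the opening from the floor to the top of the opening. A 71 mm thick head sits across the top of both jambs, spanning the full outside width of the frame.


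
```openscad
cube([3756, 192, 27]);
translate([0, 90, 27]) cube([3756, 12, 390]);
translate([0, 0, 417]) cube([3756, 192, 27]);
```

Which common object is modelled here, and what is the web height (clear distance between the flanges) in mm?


An I-beam. The web height is 390 mm.

Two wide flanges with a thin centred web — an I-beam. Overall 444 mm minus two 27 mm flanges gives a web of 444 − 2·27 = 390 mm.


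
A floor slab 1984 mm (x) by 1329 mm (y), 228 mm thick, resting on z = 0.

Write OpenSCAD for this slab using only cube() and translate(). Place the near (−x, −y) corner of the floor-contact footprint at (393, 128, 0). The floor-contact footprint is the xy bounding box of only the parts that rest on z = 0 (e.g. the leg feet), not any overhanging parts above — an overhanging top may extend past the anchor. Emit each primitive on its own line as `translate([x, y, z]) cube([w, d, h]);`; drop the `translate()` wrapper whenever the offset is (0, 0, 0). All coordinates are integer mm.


translate([393, 128, 0]) cube([1984, 1329, 228]);


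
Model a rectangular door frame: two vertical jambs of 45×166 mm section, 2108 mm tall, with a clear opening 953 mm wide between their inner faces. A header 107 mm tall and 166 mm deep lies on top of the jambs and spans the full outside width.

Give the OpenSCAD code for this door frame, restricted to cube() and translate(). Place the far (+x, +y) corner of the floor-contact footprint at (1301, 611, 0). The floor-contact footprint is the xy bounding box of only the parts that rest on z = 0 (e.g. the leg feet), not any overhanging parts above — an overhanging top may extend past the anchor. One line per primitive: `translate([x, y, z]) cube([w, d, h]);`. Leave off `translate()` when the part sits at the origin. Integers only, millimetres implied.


translate([258, 445, 0]) cube([45, 166, 2108]);
translate([1256, 445, 0]) cube([45, 166, 2108]);
translate([258, 445, 2108]) cube([1043, 166, 107]);


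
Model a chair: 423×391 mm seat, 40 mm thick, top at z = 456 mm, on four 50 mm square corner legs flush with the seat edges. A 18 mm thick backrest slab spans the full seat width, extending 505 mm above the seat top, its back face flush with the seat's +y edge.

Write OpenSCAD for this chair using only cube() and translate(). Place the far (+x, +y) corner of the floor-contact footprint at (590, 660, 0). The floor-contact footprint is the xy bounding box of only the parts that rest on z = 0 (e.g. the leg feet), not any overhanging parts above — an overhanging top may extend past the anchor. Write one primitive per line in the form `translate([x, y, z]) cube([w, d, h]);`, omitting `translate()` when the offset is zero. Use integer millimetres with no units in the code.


// leg_h = 456 - 40 = 416
translate([167, 269, 416]) cube([423, 391, 40]);
translate([167, 269, 0]) cube([50, 50, 416]);
translate([540, 269, 0]) cube([50, 50, 416]);
translate([167, 610, 0]) cube([50, 50, 416]);
translate([540, 610, 0]) cube([50, 50, 416]);
translate([167, 642, 456]) cube([423, 18, 505]);


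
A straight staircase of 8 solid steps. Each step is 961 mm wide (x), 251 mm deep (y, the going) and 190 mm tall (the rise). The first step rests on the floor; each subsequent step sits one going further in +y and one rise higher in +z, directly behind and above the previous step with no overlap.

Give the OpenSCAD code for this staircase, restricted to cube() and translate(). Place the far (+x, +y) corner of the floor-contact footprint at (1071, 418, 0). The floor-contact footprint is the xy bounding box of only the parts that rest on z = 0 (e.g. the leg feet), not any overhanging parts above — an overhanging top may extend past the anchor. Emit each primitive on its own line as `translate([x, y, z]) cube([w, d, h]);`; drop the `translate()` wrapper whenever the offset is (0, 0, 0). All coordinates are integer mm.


translate([110, 167, 0]) cube([961, 251, 190]);
translate([110, 418, 190]) cube([961, 251, 190]);
translate([110, 669, 380]) cube([961, 251, 190]);
translate([110, 920, 570]) cube([961, 251, 190]);
translate([110, 1171, 760]) cube([961, 251, 190]);
translate([110, 1422, 950]) cube([961, 251, 190]);
translate([110, 1673, 1140]) cube([961, 251, 190]);
translate([110, 1924, 1330]) cube([961, 251, 190]);


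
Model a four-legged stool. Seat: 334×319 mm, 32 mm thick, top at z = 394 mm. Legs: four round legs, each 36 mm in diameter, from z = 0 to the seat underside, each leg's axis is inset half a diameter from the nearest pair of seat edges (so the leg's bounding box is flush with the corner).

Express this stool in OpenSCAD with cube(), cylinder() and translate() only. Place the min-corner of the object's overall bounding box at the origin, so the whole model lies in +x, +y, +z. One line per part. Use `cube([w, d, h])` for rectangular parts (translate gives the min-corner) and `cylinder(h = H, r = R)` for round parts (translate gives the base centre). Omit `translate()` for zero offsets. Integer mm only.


translate([0, 0, 362]) cube([334, 319, 32]);
translate([18, 18, 0]) cylinder(h = 362, r = 18);
translate([316, 18, 0]) cylinder(h = 362, r = 18);
translate([18, 301, 0]) cylinder(h = 362, r = 18);
translate([316, 301, 0]) cylinder(h = 362, r = 18);


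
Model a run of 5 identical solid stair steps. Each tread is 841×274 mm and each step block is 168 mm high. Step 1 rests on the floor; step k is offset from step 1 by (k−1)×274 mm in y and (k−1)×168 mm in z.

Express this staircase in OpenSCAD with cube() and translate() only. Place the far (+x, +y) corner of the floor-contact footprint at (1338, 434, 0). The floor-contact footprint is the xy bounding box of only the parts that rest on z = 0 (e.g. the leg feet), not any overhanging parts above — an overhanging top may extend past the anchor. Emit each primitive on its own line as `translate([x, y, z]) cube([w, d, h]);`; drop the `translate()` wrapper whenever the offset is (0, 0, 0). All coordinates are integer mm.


translate([497, 160, 0]) cube([841, 274, 168]);
translate([497, 434, 168]) cube([841, 274, 168]);
translate([497, 708, 336]) cube([841, 274, 168]);
translate([497, 982, 504]) cube([841, 274, 168]);
translate([497, 1256, 672]) cube([841, 274, 168]);


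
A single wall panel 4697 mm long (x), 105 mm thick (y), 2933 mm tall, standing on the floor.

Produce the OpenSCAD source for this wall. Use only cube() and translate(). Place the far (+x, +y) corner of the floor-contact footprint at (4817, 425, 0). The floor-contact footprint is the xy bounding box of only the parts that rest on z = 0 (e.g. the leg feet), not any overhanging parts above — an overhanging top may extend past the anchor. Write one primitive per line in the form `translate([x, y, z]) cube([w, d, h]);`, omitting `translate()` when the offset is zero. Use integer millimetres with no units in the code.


translate([120, 320, 0]) cube([4697, 105, 2933]);


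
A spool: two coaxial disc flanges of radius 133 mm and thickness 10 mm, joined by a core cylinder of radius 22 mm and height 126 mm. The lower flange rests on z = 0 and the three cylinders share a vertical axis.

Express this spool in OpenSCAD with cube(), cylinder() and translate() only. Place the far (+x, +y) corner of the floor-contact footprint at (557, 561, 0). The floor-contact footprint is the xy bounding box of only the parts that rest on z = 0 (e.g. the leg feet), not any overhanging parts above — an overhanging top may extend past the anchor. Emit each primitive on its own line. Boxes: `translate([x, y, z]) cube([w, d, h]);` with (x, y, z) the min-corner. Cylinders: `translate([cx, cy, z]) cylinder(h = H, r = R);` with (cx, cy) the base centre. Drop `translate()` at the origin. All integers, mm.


translate([424, 428, 0]) cylinder(h = 10, r = 133);
translate([424, 428, 10]) cylinder(h = 126, r = 22);
translate([424, 428, 136]) cylinder(h = 10, r = 133);
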